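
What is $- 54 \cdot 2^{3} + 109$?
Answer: $-323$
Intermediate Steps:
$- 54 \cdot 2^{3} + 109 = \left(-54\right) 8 + 109 = -432 + 109 = -323$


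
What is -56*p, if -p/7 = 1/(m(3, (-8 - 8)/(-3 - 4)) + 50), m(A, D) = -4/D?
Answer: 1568/193 ≈ 8.1244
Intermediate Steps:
p = -28/193 (p = -7/(-4*(-3 - 4)/(-8 - 8) + 50) = -7/(-4/((-16/(-7))) + 50) = -7/(-4/((-16*(-1/7))) + 50) = -7/(-4/16/7 + 50) = -7/(-4*7/16 + 50) = -7/(-7/4 + 50) = -7/193/4 = -7*4/193 = -28/193 ≈ -0.14508)
-56*p = -56*(-28/193) = 1568/193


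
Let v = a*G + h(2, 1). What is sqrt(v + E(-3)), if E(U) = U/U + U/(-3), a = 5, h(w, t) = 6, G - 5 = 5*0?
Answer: sqrt(33) ≈ 5.7446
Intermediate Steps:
G = 5 (G = 5 + 5*0 = 5 + 0 = 5)
E(U) = 1 - U/3 (E(U) = 1 + U*(-1/3) = 1 - U/3)
v = 31 (v = 5*5 + 6 = 25 + 6 = 31)
sqrt(v + E(-3)) = sqrt(31 + (1 - 1/3*(-3))) = sqrt(31 + (1 + 1)) = sqrt(31 + 2) = sqrt(33)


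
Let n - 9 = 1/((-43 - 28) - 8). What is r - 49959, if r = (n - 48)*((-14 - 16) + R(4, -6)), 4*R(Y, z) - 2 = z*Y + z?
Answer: -3832727/79 ≈ -48516.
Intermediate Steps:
R(Y, z) = ½ + z/4 + Y*z/4 (R(Y, z) = ½ + (z*Y + z)/4 = ½ + (Y*z + z)/4 = ½ + (z + Y*z)/4 = ½ + (z/4 + Y*z/4) = ½ + z/4 + Y*z/4)
n = 710/79 (n = 9 + 1/((-43 - 28) - 8) = 9 + 1/(-71 - 8) = 9 + 1/(-79) = 9 - 1/79 = 710/79 ≈ 8.9873)
r = 114034/79 (r = (710/79 - 48)*((-14 - 16) + (½ + (¼)*(-6) + (¼)*4*(-6))) = -3082*(-30 + (½ - 3/2 - 6))/79 = -3082*(-30 - 7)/79 = -3082/79*(-37) = 114034/79 ≈ 1443.5)
r - 49959 = 114034/79 - 49959 = -3832727/79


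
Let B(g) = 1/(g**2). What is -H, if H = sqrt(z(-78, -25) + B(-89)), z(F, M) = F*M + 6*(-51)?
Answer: -5*sqrt(520885)/89 ≈ -40.546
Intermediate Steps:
z(F, M) = -306 + F*M (z(F, M) = F*M - 306 = -306 + F*M)
B(g) = g**(-2)
H = 5*sqrt(520885)/89 (H = sqrt((-306 - 78*(-25)) + (-89)**(-2)) = sqrt((-306 + 1950) + 1/7921) = sqrt(1644 + 1/7921) = sqrt(13022125/7921) = 5*sqrt(520885)/89 ≈ 40.546)
-H = -5*sqrt(520885)/89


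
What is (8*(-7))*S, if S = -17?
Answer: 952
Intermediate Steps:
(8*(-7))*S = (8*(-7))*(-17) = -56*(-17) = 952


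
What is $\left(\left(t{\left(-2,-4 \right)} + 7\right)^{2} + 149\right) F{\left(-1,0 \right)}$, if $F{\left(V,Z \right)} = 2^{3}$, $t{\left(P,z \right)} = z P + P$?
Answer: $2544$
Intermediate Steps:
$t{\left(P,z \right)} = P + P z$ ($t{\left(P,z \right)} = P z + P = P + P z$)
$F{\left(V,Z \right)} = 8$
$\left(\left(t{\left(-2,-4 \right)} + 7\right)^{2} + 149\right) F{\left(-1,0 \right)} = \left(\left(- 2 \left(1 - 4\right) + 7\right)^{2} + 149\right) 8 = \left(\left(\left(-2\right) \left(-3\right) + 7\right)^{2} + 149\right) 8 = \left(\left(6 + 7\right)^{2} + 149\right) 8 = \left(13^{2} + 149\right) 8 = \left(169 + 149\right) 8 = 318 \cdot 8 = 2544$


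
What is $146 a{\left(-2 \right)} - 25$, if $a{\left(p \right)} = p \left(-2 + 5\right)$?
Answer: $-901$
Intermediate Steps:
$a{\left(p \right)} = 3 p$ ($a{\left(p \right)} = p 3 = 3 p$)
$146 a{\left(-2 \right)} - 25 = 146 \cdot 3 \left(-2\right) - 25 = 146 \left(-6\right) - 25 = -876 - 25 = -901$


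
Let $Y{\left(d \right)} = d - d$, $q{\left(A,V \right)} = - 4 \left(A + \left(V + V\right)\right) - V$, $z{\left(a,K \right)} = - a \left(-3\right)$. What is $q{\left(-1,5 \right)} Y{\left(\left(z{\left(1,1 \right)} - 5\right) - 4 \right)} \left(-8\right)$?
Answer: $0$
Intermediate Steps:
$z{\left(a,K \right)} = 3 a$
$q{\left(A,V \right)} = - 9 V - 4 A$ ($q{\left(A,V \right)} = - 4 \left(A + 2 V\right) - V = \left(- 8 V - 4 A\right) - V = - 9 V - 4 A$)
$Y{\left(d \right)} = 0$
$q{\left(-1,5 \right)} Y{\left(\left(z{\left(1,1 \right)} - 5\right) - 4 \right)} \left(-8\right) = \left(\left(-9\right) 5 - -4\right) 0 \left(-8\right) = \left(-45 + 4\right) 0 \left(-8\right) = \left(-41\right) 0 \left(-8\right) = 0 \left(-8\right) = 0$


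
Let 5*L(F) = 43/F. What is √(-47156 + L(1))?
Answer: 3*I*√130965/5 ≈ 217.13*I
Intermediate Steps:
L(F) = 43/(5*F) (L(F) = (43/F)/5 = 43/(5*F))
√(-47156 + L(1)) = √(-47156 + (43/5)/1) = √(-47156 + (43/5)*1) = √(-47156 + 43/5) = √(-235737/5) = 3*I*√130965/5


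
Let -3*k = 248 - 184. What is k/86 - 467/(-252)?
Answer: 17393/10836 ≈ 1.6051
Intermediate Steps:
k = -64/3 (k = -(248 - 184)/3 = -1/3*64 = -64/3 ≈ -21.333)
k/86 - 467/(-252) = -64/3/86 - 467/(-252) = -64/3*1/86 - 467*(-1/252) = -32/129 + 467/252 = 17393/10836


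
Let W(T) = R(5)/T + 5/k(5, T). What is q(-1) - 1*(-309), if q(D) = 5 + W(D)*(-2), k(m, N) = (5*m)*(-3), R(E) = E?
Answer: 4862/15 ≈ 324.13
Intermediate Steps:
k(m, N) = -15*m
W(T) = -1/15 + 5/T (W(T) = 5/T + 5/((-15*5)) = 5/T + 5/(-75) = 5/T + 5*(-1/75) = 5/T - 1/15 = -1/15 + 5/T)
q(D) = 5 - 2*(75 - D)/(15*D) (q(D) = 5 + ((75 - D)/(15*D))*(-2) = 5 - 2*(75 - D)/(15*D))
q(-1) - 1*(-309) = (77/15 - 10/(-1)) - 1*(-309) = (77/15 - 10*(-1)) + 309 = (77/15 + 10) + 309 = 227/15 + 309 = 4862/15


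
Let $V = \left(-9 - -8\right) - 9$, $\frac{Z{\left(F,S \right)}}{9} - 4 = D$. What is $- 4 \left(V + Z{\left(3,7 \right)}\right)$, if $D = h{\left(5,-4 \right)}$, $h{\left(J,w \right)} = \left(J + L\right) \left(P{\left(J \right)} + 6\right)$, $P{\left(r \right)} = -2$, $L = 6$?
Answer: $-1688$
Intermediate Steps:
$h{\left(J,w \right)} = 24 + 4 J$ ($h{\left(J,w \right)} = \left(J + 6\right) \left(-2 + 6\right) = \left(6 + J\right) 4 = 24 + 4 J$)
$D = 44$ ($D = 24 + 4 \cdot 5 = 24 + 20 = 44$)
$Z{\left(F,S \right)} = 432$ ($Z{\left(F,S \right)} = 36 + 9 \cdot 44 = 36 + 396 = 432$)
$V = -10$ ($V = \left(-9 + 8\right) - 9 = -1 - 9 = -10$)
$- 4 \left(V + Z{\left(3,7 \right)}\right) = - 4 \left(-10 + 432\right) = \left(-4\right) 422 = -1688$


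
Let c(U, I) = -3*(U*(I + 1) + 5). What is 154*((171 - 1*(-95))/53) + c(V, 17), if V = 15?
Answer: -2761/53 ≈ -52.094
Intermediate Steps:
c(U, I) = -15 - 3*U*(1 + I) (c(U, I) = -3*(U*(1 + I) + 5) = -3*(5 + U*(1 + I)) = -15 - 3*U*(1 + I))
154*((171 - 1*(-95))/53) + c(V, 17) = 154*((171 - 1*(-95))/53) + (-15 - 3*15 - 3*17*15) = 154*((171 + 95)*(1/53)) + (-15 - 45 - 765) = 154*(266*(1/53)) - 825 = 154*(266/53) - 825 = 40964/53 - 825 = -2761/53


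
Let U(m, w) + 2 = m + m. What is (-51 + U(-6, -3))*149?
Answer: -9685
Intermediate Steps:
U(m, w) = -2 + 2*m (U(m, w) = -2 + (m + m) = -2 + 2*m)
(-51 + U(-6, -3))*149 = (-51 + (-2 + 2*(-6)))*149 = (-51 + (-2 - 12))*149 = (-51 - 14)*149 = -65*149 = -9685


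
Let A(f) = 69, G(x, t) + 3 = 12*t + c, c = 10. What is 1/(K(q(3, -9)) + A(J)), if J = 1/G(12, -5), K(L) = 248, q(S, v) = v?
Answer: 1/317 ≈ 0.0031546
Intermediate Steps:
G(x, t) = 7 + 12*t (G(x, t) = -3 + (12*t + 10) = -3 + (10 + 12*t) = 7 + 12*t)
J = -1/53 (J = 1/(7 + 12*(-5)) = 1/(7 - 60) = 1/(-53) = -1/53 ≈ -0.018868)
1/(K(q(3, -9)) + A(J)) = 1/(248 + 69) = 1/317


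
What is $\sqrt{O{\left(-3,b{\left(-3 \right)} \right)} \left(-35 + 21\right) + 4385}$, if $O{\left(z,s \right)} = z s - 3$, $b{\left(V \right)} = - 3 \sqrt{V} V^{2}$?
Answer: $\sqrt{4427 - 1134 i \sqrt{3}} \approx 68.081 - 14.425 i$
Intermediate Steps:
$b{\left(V \right)} = - 3 V^{\frac{5}{2}}$
$O{\left(z,s \right)} = -3 + s z$ ($O{\left(z,s \right)} = s z - 3 = -3 + s z$)
$\sqrt{O{\left(-3,b{\left(-3 \right)} \right)} \left(-35 + 21\right) + 4385} = \sqrt{\left(-3 + - 3 \left(-3\right)^{\frac{5}{2}} \left(-3\right)\right) \left(-35 + 21\right) + 4385} = \sqrt{\left(-3 + - 3 \cdot 9 i \sqrt{3} \left(-3\right)\right) \left(-14\right) + 4385} = \sqrt{\left(-3 + - 27 i \sqrt{3} \left(-3\right)\right) \left(-14\right) + 4385} = \sqrt{\left(-3 + 81 i \sqrt{3}\right) \left(-14\right) + 4385} = \sqrt{\left(42 - 1134 i \sqrt{3}\right) + 4385} = \sqrt{4427 - 1134 i \sqrt{3}}$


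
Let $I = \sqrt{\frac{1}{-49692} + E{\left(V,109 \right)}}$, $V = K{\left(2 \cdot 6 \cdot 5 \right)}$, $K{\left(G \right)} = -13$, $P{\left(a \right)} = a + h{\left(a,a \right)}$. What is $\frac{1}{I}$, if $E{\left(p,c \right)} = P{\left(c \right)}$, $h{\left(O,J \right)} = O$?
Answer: $\frac{2 \sqrt{134576557665}}{10832855} \approx 0.067729$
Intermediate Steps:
$P{\left(a \right)} = 2 a$ ($P{\left(a \right)} = a + a = 2 a$)
$V = -13$
$E{\left(p,c \right)} = 2 c$
$I = \frac{\sqrt{134576557665}}{24846}$ ($I = \sqrt{\frac{1}{-49692} + 2 \cdot 109} = \sqrt{- \frac{1}{49692} + 218} = \sqrt{\frac{10832855}{49692}} = \frac{\sqrt{134576557665}}{24846} \approx 14.765$)
$\frac{1}{I} = \frac{1}{\frac{1}{24846} \sqrt{134576557665}} = \frac{2 \sqrt{134576557665}}{10832855}$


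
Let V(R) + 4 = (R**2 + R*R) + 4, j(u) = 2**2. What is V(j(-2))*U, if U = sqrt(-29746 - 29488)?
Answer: 32*I*sqrt(59234) ≈ 7788.2*I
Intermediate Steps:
j(u) = 4
U = I*sqrt(59234) (U = sqrt(-59234) = I*sqrt(59234) ≈ 243.38*I)
V(R) = 2*R**2 (V(R) = -4 + ((R**2 + R*R) + 4) = -4 + ((R**2 + R**2) + 4) = -4 + (2*R**2 + 4) = -4 + (4 + 2*R**2) = 2*R**2)
V(j(-2))*U = (2*4**2)*(I*sqrt(59234)) = (2*16)*(I*sqrt(59234)) = 32*(I*sqrt(59234)) = 32*I*sqrt(59234)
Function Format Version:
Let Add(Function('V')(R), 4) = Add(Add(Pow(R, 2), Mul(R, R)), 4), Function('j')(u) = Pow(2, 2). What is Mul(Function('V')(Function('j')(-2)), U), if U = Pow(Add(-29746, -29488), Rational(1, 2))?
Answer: Mul(32, I, Pow(59234, Rational(1, 2))) ≈ Mul(7788.2, I)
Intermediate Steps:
Function('j')(u) = 4
U = Mul(I, Pow(59234, Rational(1, 2))) (U = Pow(-59234, Rational(1, 2)) = Mul(I, Pow(59234, Rational(1, 2))) ≈ Mul(243.38, I))
Function('V')(R) = Mul(2, Pow(R, 2)) (Function('V')(R) = Add(-4, Add(Add(Pow(R, 2), Mul(R, R)), 4)) = Add(-4, Add(Add(Pow(R, 2), Pow(R, 2)), 4)) = Add(-4, Add(Mul(2, Pow(R, 2)), 4)) = Add(-4, Add(4, Mul(2, Pow(R, 2)))) = Mul(2, Pow(R, 2)))
Mul(Function('V')(Function('j')(-2)), U) = Mul(Mul(2, Pow(4, 2)), Mul(I, Pow(59234, Rational(1, 2)))) = Mul(Mul(2, 16), Mul(I, Pow(59234, Rational(1, 2)))) = Mul(32, Mul(I, Pow(59234, Rational(1, 2)))) = Mul(32, I, Pow(59234, Rational(1, 2)))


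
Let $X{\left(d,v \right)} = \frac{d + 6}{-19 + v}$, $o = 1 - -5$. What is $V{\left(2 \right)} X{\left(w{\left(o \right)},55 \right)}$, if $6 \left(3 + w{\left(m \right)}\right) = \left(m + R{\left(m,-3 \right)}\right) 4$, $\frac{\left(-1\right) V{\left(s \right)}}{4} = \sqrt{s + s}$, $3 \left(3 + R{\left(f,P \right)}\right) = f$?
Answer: $- \frac{38}{27} \approx -1.4074$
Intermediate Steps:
$o = 6$ ($o = 1 + 5 = 6$)
$R{\left(f,P \right)} = -3 + \frac{f}{3}$
$V{\left(s \right)} = - 4 \sqrt{2} \sqrt{s}$ ($V{\left(s \right)} = - 4 \sqrt{s + s} = - 4 \sqrt{2 s} = - 4 \sqrt{2} \sqrt{s}$)
$w{\left(m \right)} = -5 + \frac{8 m}{9}$ ($w{\left(m \right)} = -3 + \frac{\left(m + \left(-3 + \frac{m}{3}\right)\right) 4}{6} = -3 + \frac{\left(-3 + \frac{4 m}{3}\right) 4}{6} = -3 + \frac{-12 + \frac{16 m}{3}}{6} = -3 + \left(-2 + \frac{8 m}{9}\right) = -5 + \frac{8 m}{9}$)
$X{\left(d,v \right)} = \frac{6 + d}{-19 + v}$
$V{\left(2 \right)} X{\left(w{\left(o \right)},55 \right)} = - 4 \sqrt{2} \sqrt{2} \frac{6 + \left(-5 + \frac{8}{9} \cdot 6\right)}{-19 + 55} = - 8 \frac{6 + \left(-5 + \frac{16}{3}\right)}{36} = - 8 \frac{6 + \frac{1}{3}}{36} = - 8 \cdot \frac{1}{36} \cdot \frac{19}{3} = \left(-8\right) \frac{19}{108} = - \frac{38}{27}$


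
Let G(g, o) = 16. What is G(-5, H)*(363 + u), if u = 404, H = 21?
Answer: 12272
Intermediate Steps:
G(-5, H)*(363 + u) = 16*(363 + 404) = 16*767 = 12272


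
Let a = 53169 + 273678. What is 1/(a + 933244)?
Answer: 1/1260091 ≈ 7.9359e-7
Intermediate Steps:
a = 326847
1/(a + 933244) = 1/(326847 + 933244) = 1/1260091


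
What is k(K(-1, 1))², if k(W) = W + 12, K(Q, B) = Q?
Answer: 121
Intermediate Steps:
k(W) = 12 + W
k(K(-1, 1))² = (12 - 1)² = 11² = 121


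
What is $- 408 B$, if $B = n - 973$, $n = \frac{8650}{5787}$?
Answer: $\frac{764605736}{1929} \approx 3.9637 \cdot 10^{5}$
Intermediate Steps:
$n = \frac{8650}{5787}$ ($n = 8650 \cdot \frac{1}{5787} = \frac{8650}{5787} \approx 1.4947$)
$B = - \frac{5622101}{5787}$ ($B = \frac{8650}{5787} - 973 = - \frac{5622101}{5787} \approx -971.5$)
$- 408 B = \left(-408\right) \left(- \frac{5622101}{5787}\right) = \frac{764605736}{1929}$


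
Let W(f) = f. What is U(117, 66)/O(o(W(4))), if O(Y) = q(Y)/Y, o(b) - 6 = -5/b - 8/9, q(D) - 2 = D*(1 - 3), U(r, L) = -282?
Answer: 19599/103 ≈ 190.28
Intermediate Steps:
q(D) = 2 - 2*D (q(D) = 2 + D*(1 - 3) = 2 + D*(-2) = 2 - 2*D)
o(b) = 46/9 - 5/b (o(b) = 6 + (-5/b - 8/9) = 6 + (-8/9 - 5/b) = 46/9 - 5/b)
O(Y) = (2 - 2*Y)/Y
U(117, 66)/O(o(W(4))) = -282/(-2 + 2/(46/9 - 5/4)) = -282/(-2 + 2/(139/36)) = -282/(-2 + 2*(36/139)) = -282/(-2 + 72/139) = -282/(-206/139) = -282*(-139/206) = 19599/103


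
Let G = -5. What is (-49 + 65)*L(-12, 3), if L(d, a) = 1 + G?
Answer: -64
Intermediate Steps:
L(d, a) = -4 (L(d, a) = 1 - 5 = -4)
(-49 + 65)*L(-12, 3) = (-49 + 65)*(-4) = 16*(-4) = -64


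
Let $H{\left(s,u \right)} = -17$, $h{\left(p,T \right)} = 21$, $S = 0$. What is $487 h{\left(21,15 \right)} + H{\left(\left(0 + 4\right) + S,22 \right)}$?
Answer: $10210$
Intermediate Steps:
$487 h{\left(21,15 \right)} + H{\left(\left(0 + 4\right) + S,22 \right)} = 487 \cdot 21 - 17 = 10227 - 17 = 10210$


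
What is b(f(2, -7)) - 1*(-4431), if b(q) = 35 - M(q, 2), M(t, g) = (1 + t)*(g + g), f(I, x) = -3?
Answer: 4474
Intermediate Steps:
M(t, g) = 2*g*(1 + t) (M(t, g) = (1 + t)*(2*g) = 2*g*(1 + t))
b(q) = 31 - 4*q (b(q) = 35 - 2*2*(1 + q) = 35 - (4 + 4*q) = 35 + (-4 - 4*q) = 31 - 4*q)
b(f(2, -7)) - 1*(-4431) = (31 - 4*(-3)) - 1*(-4431) = (31 + 12) + 4431 = 43 + 4431 = 4474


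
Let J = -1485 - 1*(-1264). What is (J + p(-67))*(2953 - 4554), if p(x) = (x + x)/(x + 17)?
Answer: 8738258/25 ≈ 3.4953e+5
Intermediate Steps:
J = -221 (J = -1485 + 1264 = -221)
p(x) = 2*x/(17 + x) (p(x) = (2*x)/(17 + x) = 2*x/(17 + x))
(J + p(-67))*(2953 - 4554) = (-221 + 2*(-67)/(17 - 67))*(2953 - 4554) = (-221 + 2*(-67)/(-50))*(-1601) = (-221 + 2*(-67)*(-1/50))*(-1601) = (-221 + 67/25)*(-1601) = -5458/25*(-1601) = 8738258/25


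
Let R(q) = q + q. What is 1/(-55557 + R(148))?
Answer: -1/55261 ≈ -1.8096e-5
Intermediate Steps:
R(q) = 2*q
1/(-55557 + R(148)) = 1/(-55557 + 2*148) = 1/(-55557 + 296) = 1/(-55261) = -1/55261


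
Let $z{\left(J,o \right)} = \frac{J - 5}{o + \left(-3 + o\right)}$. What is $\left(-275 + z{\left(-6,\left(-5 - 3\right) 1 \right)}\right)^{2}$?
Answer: $\frac{27185796}{361} \approx 75307.0$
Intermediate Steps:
$z{\left(J,o \right)} = \frac{-5 + J}{-3 + 2 o}$
$\left(-275 + z{\left(-6,\left(-5 - 3\right) 1 \right)}\right)^{2} = \left(-275 + \frac{-5 - 6}{-3 + 2 \left(-5 - 3\right) 1}\right)^{2} = \left(-275 + \frac{1}{-3 + 2 \left(\left(-8\right) 1\right)} \left(-11\right)\right)^{2} = \left(-275 + \frac{1}{-3 + 2 \left(-8\right)} \left(-11\right)\right)^{2} = \left(-275 + \frac{1}{-3 - 16} \left(-11\right)\right)^{2} = \left(-275 + \frac{1}{-19} \left(-11\right)\right)^{2} = \left(-275 - - \frac{11}{19}\right)^{2} = \left(-275 + \frac{11}{19}\right)^{2} = \left(- \frac{5214}{19}\right)^{2} = \frac{27185796}{361}$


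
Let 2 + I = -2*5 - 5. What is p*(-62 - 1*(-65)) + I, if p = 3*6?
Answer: 37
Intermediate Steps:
I = -17 (I = -2 + (-2*5 - 5) = -2 + (-10 - 5) = -2 - 15 = -17)
p = 18
p*(-62 - 1*(-65)) + I = 18*(-62 - 1*(-65)) - 17 = 18*(-62 + 65) - 17 = 18*3 - 17 = 54 - 17 = 37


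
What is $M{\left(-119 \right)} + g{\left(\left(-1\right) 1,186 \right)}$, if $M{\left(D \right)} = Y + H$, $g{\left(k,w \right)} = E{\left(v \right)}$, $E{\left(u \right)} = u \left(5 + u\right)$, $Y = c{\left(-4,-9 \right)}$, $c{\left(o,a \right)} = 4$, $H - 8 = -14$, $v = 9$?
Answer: $124$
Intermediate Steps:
$H = -6$ ($H = 8 - 14 = -6$)
$Y = 4$
$g{\left(k,w \right)} = 126$ ($g{\left(k,w \right)} = 9 \left(5 + 9\right) = 9 \cdot 14 = 126$)
$M{\left(D \right)} = -2$ ($M{\left(D \right)} = 4 - 6 = -2$)
$M{\left(-119 \right)} + g{\left(\left(-1\right) 1,186 \right)} = -2 + 126 = 124$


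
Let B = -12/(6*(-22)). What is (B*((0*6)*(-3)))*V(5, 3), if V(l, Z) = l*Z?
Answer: 0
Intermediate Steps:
V(l, Z) = Z*l
B = 1/11 (B = -12/(-132) = -12*(-1/132) = 1/11 ≈ 0.090909)
(B*((0*6)*(-3)))*V(5, 3) = (((0*6)*(-3))/11)*(3*5) = ((0*(-3))/11)*15 = ((1/11)*0)*15 = 0*15 = 0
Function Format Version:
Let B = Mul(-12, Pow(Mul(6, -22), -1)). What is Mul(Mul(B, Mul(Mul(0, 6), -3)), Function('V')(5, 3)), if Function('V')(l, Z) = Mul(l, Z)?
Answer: 0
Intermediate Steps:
Function('V')(l, Z) = Mul(Z, l)
B = Rational(1, 11) (B = Mul(-12, Pow(-132, -1)) = Mul(-12, Rational(-1, 132)) = Rational(1, 11) ≈ 0.090909)
Mul(Mul(B, Mul(Mul(0, 6), -3)), Function('V')(5, 3)) = Mul(Mul(Rational(1, 11), Mul(Mul(0, 6), -3)), Mul(3, 5)) = Mul(Mul(Rational(1, 11), Mul(0, -3)), 15) = Mul(Mul(Rational(1, 11), 0), 15) = Mul(0, 15) = 0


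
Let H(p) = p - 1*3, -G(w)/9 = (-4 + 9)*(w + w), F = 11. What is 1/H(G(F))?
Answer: -1/993 ≈ -0.0010071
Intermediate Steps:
G(w) = -90*w (G(w) = -9*(-4 + 9)*(w + w) = -45*2*w = -90*w)
H(p) = -3 + p (H(p) = p - 3 = -3 + p)
1/H(G(F)) = 1/(-3 - 90*11) = 1/(-3 - 990) = 1/(-993) = -1/993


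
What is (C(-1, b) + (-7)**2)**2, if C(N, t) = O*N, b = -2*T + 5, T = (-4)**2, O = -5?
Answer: 2916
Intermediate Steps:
T = 16
b = -27 (b = -2*16 + 5 = -32 + 5 = -27)
C(N, t) = -5*N
(C(-1, b) + (-7)**2)**2 = (-5*(-1) + (-7)**2)**2 = (5 + 49)**2 = 54**2 = 2916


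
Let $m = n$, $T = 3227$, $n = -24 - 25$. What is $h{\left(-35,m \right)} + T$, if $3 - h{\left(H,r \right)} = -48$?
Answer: $3278$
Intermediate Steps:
$n = -49$ ($n = -24 - 25 = -49$)
$m = -49$
$h{\left(H,r \right)} = 51$ ($h{\left(H,r \right)} = 3 - -48 = 3 + 48 = 51$)
$h{\left(-35,m \right)} + T = 51 + 3227 = 3278$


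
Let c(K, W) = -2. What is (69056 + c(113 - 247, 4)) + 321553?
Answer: 390607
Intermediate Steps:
(69056 + c(113 - 247, 4)) + 321553 = (69056 - 2) + 321553 = 69054 + 321553 = 390607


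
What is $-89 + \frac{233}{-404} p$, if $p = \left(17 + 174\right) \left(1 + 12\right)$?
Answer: $- \frac{614495}{404} \approx -1521.0$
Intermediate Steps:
$p = 2483$ ($p = 191 \cdot 13 = 2483$)
$-89 + \frac{233}{-404} p = -89 + \frac{233}{-404} \cdot 2483 = -89 + 233 \left(- \frac{1}{404}\right) 2483 = -89 - \frac{578539}{404} = - \frac{614495}{404}$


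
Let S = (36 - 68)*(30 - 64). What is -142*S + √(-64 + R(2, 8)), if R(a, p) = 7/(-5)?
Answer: -154496 + I*√1635/5 ≈ -1.545e+5 + 8.087*I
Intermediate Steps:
R(a, p) = -7/5 (R(a, p) = 7*(-⅕) = -7/5)
S = 1088 (S = -32*(-34) = 1088)
-142*S + √(-64 + R(2, 8)) = -142*1088 + √(-64 - 7/5) = -154496 + √(-327/5) = -154496 + I*√1635/5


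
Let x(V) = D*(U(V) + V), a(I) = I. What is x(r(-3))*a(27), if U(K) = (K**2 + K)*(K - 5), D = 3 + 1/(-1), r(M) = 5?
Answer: 270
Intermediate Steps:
D = 2 (D = 3 - 1 = 2)
U(K) = (-5 + K)*(K + K**2) (U(K) = (K + K**2)*(-5 + K) = (-5 + K)*(K + K**2))
x(V) = 2*V + 2*V*(-5 + V**2 - 4*V) (x(V) = 2*(V*(-5 + V**2 - 4*V) + V) = 2*(V + V*(-5 + V**2 - 4*V)) = 2*V + 2*V*(-5 + V**2 - 4*V))
x(r(-3))*a(27) = (2*5*(-4 + 5**2 - 4*5))*27 = (2*5*(-4 + 25 - 20))*27 = (2*5*1)*27 = 10*27 = 270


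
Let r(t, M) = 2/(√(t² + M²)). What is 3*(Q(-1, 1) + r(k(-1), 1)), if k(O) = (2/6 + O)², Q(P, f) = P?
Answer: -3 + 54*√97/97 ≈ 2.4829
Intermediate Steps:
k(O) = (⅓ + O)² (k(O) = (2*(⅙) + O)² = (⅓ + O)²)
r(t, M) = 2/√(M² + t²) (r(t, M) = 2/(√(M² + t²)) = 2/√(M² + t²))
3*(Q(-1, 1) + r(k(-1), 1)) = 3*(-1 + 2/√(1² + ((1 + 3*(-1))²/9)²)) = 3*(-1 + 2/√(1 + ((1 - 3)²/9)²)) = 3*(-1 + 2/√(1 + ((⅑)*(-2)²)²)) = 3*(-1 + 2/√(1 + ((⅑)*4)²)) = 3*(-1 + 2/√(1 + (4/9)²)) = 3*(-1 + 2/√(1 + 16/81)) = 3*(-1 + 2/√(97/81)) = 3*(-1 + 2*(9*√97/97)) = 3*(-1 + 18*√97/97) = -3 + 54*√97/97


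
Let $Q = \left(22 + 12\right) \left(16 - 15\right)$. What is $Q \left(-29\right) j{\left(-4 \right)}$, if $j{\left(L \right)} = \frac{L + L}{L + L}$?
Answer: $-986$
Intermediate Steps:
$j{\left(L \right)} = 1$ ($j{\left(L \right)} = \frac{2 L}{2 L} = 2 L \frac{1}{2 L} = 1$)
$Q = 34$ ($Q = 34 \cdot 1 = 34$)
$Q \left(-29\right) j{\left(-4 \right)} = 34 \left(-29\right) 1 = \left(-986\right) 1 = -986$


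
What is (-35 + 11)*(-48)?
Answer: 1152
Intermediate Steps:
(-35 + 11)*(-48) = -24*(-48) = 1152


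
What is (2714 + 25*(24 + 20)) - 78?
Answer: 3736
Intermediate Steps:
(2714 + 25*(24 + 20)) - 78 = (2714 + 25*44) - 78 = (2714 + 1100) - 78 = 3814 - 78 = 3736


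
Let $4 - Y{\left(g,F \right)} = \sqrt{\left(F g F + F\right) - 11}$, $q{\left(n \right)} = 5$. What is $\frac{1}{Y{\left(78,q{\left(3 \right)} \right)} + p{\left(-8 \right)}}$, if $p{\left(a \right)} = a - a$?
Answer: $- \frac{1}{482} - \frac{9 \sqrt{6}}{964} \approx -0.024943$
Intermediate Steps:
$p{\left(a \right)} = 0$
$Y{\left(g,F \right)} = 4 - \sqrt{-11 + F + g F^{2}}$ ($Y{\left(g,F \right)} = 4 - \sqrt{\left(F g F + F\right) - 11} = 4 - \sqrt{\left(g F^{2} + F\right) - 11} = 4 - \sqrt{\left(F + g F^{2}\right) - 11} = 4 - \sqrt{-11 + F + g F^{2}}$)
$\frac{1}{Y{\left(78,q{\left(3 \right)} \right)} + p{\left(-8 \right)}} = \frac{1}{\left(4 - \sqrt{-11 + 5 + 78 \cdot 5^{2}}\right) + 0} = \frac{1}{\left(4 - \sqrt{-11 + 5 + 78 \cdot 25}\right) + 0} = \frac{1}{\left(4 - \sqrt{-11 + 5 + 1950}\right) + 0} = \frac{1}{\left(4 - \sqrt{1944}\right) + 0} = \frac{1}{\left(4 - 18 \sqrt{6}\right) + 0} = \frac{1}{4 - 18 \sqrt{6}}$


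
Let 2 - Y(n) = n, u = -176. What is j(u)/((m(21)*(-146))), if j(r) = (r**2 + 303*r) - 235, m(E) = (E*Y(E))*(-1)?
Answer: 7529/19418 ≈ 0.38773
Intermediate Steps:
Y(n) = 2 - n
m(E) = -E*(2 - E) (m(E) = (E*(2 - E))*(-1) = -E*(2 - E))
j(r) = -235 + r**2 + 303*r
j(u)/((m(21)*(-146))) = (-235 + (-176)**2 + 303*(-176))/(((21*(-2 + 21))*(-146))) = (-235 + 30976 - 53328)/(((21*19)*(-146))) = -22587/(399*(-146)) = -22587/(-58254) = -22587*(-1/58254) = 7529/19418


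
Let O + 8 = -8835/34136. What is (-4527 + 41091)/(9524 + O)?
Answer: 416049568/108276447 ≈ 3.8425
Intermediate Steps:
O = -281923/34136 (O = -8 - 8835/34136 = -281923/34136 ≈ -8.2588)
(-4527 + 41091)/(9524 + O) = (-4527 + 41091)/(9524 - 281923/34136) = 36564/(324829341/34136) = 36564*(34136/324829341) = 416049568/108276447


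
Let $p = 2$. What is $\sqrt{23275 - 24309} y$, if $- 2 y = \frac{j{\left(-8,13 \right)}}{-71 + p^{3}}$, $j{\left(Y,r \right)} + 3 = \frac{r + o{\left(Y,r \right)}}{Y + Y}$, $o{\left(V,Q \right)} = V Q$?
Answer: $\frac{43 i \sqrt{1034}}{2016} \approx 0.68586 i$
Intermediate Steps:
$o{\left(V,Q \right)} = Q V$
$j{\left(Y,r \right)} = -3 + \frac{r + Y r}{2 Y}$ ($j{\left(Y,r \right)} = -3 + \frac{r + r Y}{Y + Y} = -3 + \frac{r + Y r}{2 Y}$)
$y = \frac{43}{2016}$ ($y = - \frac{\left(-3 + \frac{1}{2} \cdot 13 + \frac{1}{2} \cdot 13 \frac{1}{-8}\right) \frac{1}{-71 + 2^{3}}}{2} = - \frac{\left(-3 + \frac{13}{2} + \frac{1}{2} \cdot 13 \left(- \frac{1}{8}\right)\right) \frac{1}{-71 + 8}}{2} = - \frac{\left(-3 + \frac{13}{2} - \frac{13}{16}\right) \frac{1}{-63}}{2} = - \frac{\frac{43}{16} \left(- \frac{1}{63}\right)}{2} = \left(- \frac{1}{2}\right) \left(- \frac{43}{1008}\right) = \frac{43}{2016} \approx 0.021329$)
$\sqrt{23275 - 24309} y = \sqrt{23275 - 24309} \cdot \frac{43}{2016} = \sqrt{-1034} \cdot \frac{43}{2016} = i \sqrt{1034} \cdot \frac{43}{2016} = \frac{43 i \sqrt{1034}}{2016}$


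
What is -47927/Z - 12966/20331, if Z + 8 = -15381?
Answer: 23480911/9481023 ≈ 2.4766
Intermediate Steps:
Z = -15389 (Z = -8 - 15381 = -15389)
-47927/Z - 12966/20331 = -47927/(-15389) - 12966/20331 = -47927*(-1/15389) - 12966*1/20331 = 4357/1399 - 4322/6777 = 23480911/9481023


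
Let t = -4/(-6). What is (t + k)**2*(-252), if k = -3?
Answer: -1372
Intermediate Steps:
t = 2/3 (t = -4*(-1/6) = 2/3 ≈ 0.66667)
(t + k)**2*(-252) = (2/3 - 3)**2*(-252) = (-7/3)**2*(-252) = (49/9)*(-252) = -1372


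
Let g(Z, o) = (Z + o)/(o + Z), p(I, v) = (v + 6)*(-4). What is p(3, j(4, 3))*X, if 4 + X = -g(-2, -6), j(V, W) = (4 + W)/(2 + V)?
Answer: 430/3 ≈ 143.33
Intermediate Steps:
j(V, W) = (4 + W)/(2 + V)
p(I, v) = -24 - 4*v (p(I, v) = (6 + v)*(-4) = -24 - 4*v)
g(Z, o) = 1 (g(Z, o) = (Z + o)/(Z + o) = 1)
X = -5 (X = -4 - 1*1 = -4 - 1 = -5)
p(3, j(4, 3))*X = (-24 - 4*(4 + 3)/(2 + 4))*(-5) = (-24 - 4*7/6)*(-5) = (-24 - 14/3)*(-5) = -86/3*(-5) = 430/3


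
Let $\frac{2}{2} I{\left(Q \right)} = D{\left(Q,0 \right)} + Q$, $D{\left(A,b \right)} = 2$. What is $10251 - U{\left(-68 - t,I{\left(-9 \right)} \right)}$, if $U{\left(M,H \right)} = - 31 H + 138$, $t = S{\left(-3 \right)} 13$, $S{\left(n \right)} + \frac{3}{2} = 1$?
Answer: $9896$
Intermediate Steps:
$S{\left(n \right)} = - \frac{1}{2}$ ($S{\left(n \right)} = - \frac{3}{2} + 1 = - \frac{1}{2}$)
$t = - \frac{13}{2}$ ($t = \left(- \frac{1}{2}\right) 13 = - \frac{13}{2} \approx -6.5$)
$I{\left(Q \right)} = 2 + Q$
$U{\left(M,H \right)} = 138 - 31 H$
$10251 - U{\left(-68 - t,I{\left(-9 \right)} \right)} = 10251 - \left(138 - 31 \left(2 - 9\right)\right) = 10251 - \left(138 - -217\right) = 10251 - \left(138 + 217\right) = 10251 - 355 = 9896$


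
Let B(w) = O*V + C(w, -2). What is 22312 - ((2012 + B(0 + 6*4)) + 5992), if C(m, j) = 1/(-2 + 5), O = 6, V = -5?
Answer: 43013/3 ≈ 14338.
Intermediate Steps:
C(m, j) = ⅓ (C(m, j) = 1/3 = ⅓)
B(w) = -89/3 (B(w) = 6*(-5) + ⅓ = -30 + ⅓ = -89/3)
22312 - ((2012 + B(0 + 6*4)) + 5992) = 22312 - ((2012 - 89/3) + 5992) = 22312 - (5947/3 + 5992) = 22312 - 1*23923/3 = 22312 - 23923/3 = 43013/3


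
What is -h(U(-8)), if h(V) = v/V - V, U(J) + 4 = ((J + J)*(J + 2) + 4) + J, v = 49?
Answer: 7695/88 ≈ 87.443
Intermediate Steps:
U(J) = J + 2*J*(2 + J) (U(J) = -4 + (((J + J)*(J + 2) + 4) + J) = -4 + (((2*J)*(2 + J) + 4) + J) = -4 + ((2*J*(2 + J) + 4) + J) = -4 + ((4 + 2*J*(2 + J)) + J) = -4 + (4 + J + 2*J*(2 + J)) = J + 2*J*(2 + J))
h(V) = -V + 49/V (h(V) = 49/V - V = -V + 49/V)
-h(U(-8)) = -(-(-8)*(5 + 2*(-8)) + 49/((-8*(5 + 2*(-8))))) = -(-(-8)*(5 - 16) + 49/((-8*(5 - 16)))) = -(-(-8)*(-11) + 49/((-8*(-11)))) = -(-1*88 + 49/88) = -(-88 + 49*(1/88)) = -(-88 + 49/88) = -1*(-7695/88) = 7695/88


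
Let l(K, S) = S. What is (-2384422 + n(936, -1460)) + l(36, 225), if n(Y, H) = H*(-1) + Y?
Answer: -2381801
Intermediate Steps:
n(Y, H) = Y - H (n(Y, H) = -H + Y = Y - H)
(-2384422 + n(936, -1460)) + l(36, 225) = (-2384422 + (936 - 1*(-1460))) + 225 = (-2384422 + (936 + 1460)) + 225 = (-2384422 + 2396) + 225 = -2382026 + 225 = -2381801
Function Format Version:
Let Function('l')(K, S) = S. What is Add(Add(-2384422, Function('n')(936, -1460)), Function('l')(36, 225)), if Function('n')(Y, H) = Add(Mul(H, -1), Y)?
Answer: -2381801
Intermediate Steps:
Function('n')(Y, H) = Add(Y, Mul(-1, H)) (Function('n')(Y, H) = Add(Mul(-1, H), Y) = Add(Y, Mul(-1, H)))
Add(Add(-2384422, Function('n')(936, -1460)), Function('l')(36, 225)) = Add(Add(-2384422, Add(936, Mul(-1, -1460))), 225) = Add(Add(-2384422, Add(936, 1460)), 225) = Add(Add(-2384422, 2396), 225) = Add(-2382026, 225) = -2381801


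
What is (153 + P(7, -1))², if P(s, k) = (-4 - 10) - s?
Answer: 17424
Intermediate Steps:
P(s, k) = -14 - s
(153 + P(7, -1))² = (153 + (-14 - 1*7))² = (153 + (-14 - 7))² = (153 - 21)² = 132² = 17424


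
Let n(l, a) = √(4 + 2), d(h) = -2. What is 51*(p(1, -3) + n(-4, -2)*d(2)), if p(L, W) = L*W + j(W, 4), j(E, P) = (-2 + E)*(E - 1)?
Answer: 867 - 102*√6 ≈ 617.15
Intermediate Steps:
j(E, P) = (-1 + E)*(-2 + E) (j(E, P) = (-2 + E)*(-1 + E) = (-1 + E)*(-2 + E))
n(l, a) = √6
p(L, W) = 2 + W² - 3*W + L*W (p(L, W) = L*W + (2 + W² - 3*W) = 2 + W² - 3*W + L*W)
51*(p(1, -3) + n(-4, -2)*d(2)) = 51*((2 + (-3)² - 3*(-3) + 1*(-3)) + √6*(-2)) = 51*((2 + 9 + 9 - 3) - 2*√6) = 51*(17 - 2*√6) = 867 - 102*√6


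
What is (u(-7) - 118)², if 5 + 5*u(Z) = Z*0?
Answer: 14161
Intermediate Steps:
u(Z) = -1 (u(Z) = -1 + (Z*0)/5 = -1 + (⅕)*0 = -1 + 0 = -1)
(u(-7) - 118)² = (-1 - 118)² = (-119)² = 14161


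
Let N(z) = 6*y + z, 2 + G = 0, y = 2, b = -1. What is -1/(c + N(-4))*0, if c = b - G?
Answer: 0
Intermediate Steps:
G = -2 (G = -2 + 0 = -2)
c = 1 (c = -1 - 1*(-2) = -1 + 2 = 1)
N(z) = 12 + z (N(z) = 6*2 + z = 12 + z)
-1/(c + N(-4))*0 = -1/(1 + (12 - 4))*0 = -1/(1 + 8)*0 = -1/9*0 = -1*⅑*0 = -⅑*0 = 0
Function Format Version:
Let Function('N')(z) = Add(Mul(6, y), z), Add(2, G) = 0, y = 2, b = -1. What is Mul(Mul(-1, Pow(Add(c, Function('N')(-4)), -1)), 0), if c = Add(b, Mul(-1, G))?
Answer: 0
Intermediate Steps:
G = -2 (G = Add(-2, 0) = -2)
c = 1 (c = Add(-1, Mul(-1, -2)) = Add(-1, 2) = 1)
Function('N')(z) = Add(12, z) (Function('N')(z) = Add(Mul(6, 2), z) = Add(12, z))
Mul(Mul(-1, Pow(Add(c, Function('N')(-4)), -1)), 0) = Mul(Mul(-1, Pow(Add(1, Add(12, -4)), -1)), 0) = Mul(Mul(-1, Pow(Add(1, 8), -1)), 0) = Mul(Mul(-1, Pow(9, -1)), 0) = Mul(Mul(-1, Rational(1, 9)), 0) = Mul(Rational(-1, 9), 0) = 0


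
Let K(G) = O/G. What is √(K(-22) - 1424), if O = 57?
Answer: I*√690470/22 ≈ 37.77*I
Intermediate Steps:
K(G) = 57/G
√(K(-22) - 1424) = √(57/(-22) - 1424) = √(57*(-1/22) - 1424) = √(-57/22 - 1424) = √(-31385/22) = I*√690470/22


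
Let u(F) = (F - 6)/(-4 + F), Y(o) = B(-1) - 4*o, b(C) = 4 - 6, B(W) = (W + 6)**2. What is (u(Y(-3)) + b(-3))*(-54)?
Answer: 630/11 ≈ 57.273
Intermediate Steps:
B(W) = (6 + W)**2
b(C) = -2
Y(o) = 25 - 4*o (Y(o) = (6 - 1)**2 - 4*o = 5**2 - 4*o = 25 - 4*o)
u(F) = (-6 + F)/(-4 + F)
(u(Y(-3)) + b(-3))*(-54) = ((-6 + (25 - 4*(-3)))/(-4 + (25 - 4*(-3))) - 2)*(-54) = ((-6 + (25 + 12))/(-4 + (25 + 12)) - 2)*(-54) = ((-6 + 37)/(-4 + 37) - 2)*(-54) = (31/33 - 2)*(-54) = -35/33*(-54) = 630/11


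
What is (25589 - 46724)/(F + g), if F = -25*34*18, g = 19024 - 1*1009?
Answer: -1409/181 ≈ -7.7845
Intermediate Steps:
g = 18015 (g = 19024 - 1009 = 18015)
F = -15300 (F = -850*18 = -15300)
(25589 - 46724)/(F + g) = (25589 - 46724)/(-15300 + 18015) = -21135/2715 = -21135*1/2715 = -1409/181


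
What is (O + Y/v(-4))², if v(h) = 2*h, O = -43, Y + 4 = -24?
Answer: 6241/4 ≈ 1560.3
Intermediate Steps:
Y = -28 (Y = -4 - 24 = -28)
(O + Y/v(-4))² = (-43 - 28/(2*(-4)))² = (-43 - 28/(-8))² = (-43 - 28*(-⅛))² = (-43 + 7/2)² = (-79/2)² = 6241/4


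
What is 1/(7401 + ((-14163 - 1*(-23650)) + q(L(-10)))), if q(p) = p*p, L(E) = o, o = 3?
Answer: 1/16897 ≈ 5.9182e-5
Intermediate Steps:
L(E) = 3
q(p) = p²
1/(7401 + ((-14163 - 1*(-23650)) + q(L(-10)))) = 1/(7401 + ((-14163 - 1*(-23650)) + 3²)) = 1/(7401 + ((-14163 + 23650) + 9)) = 1/(7401 + (9487 + 9)) = 1/(7401 + 9496) = 1/16897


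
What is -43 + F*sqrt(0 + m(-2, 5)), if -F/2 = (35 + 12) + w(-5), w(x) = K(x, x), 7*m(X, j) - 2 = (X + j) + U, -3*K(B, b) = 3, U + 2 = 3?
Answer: -43 - 92*sqrt(42)/7 ≈ -128.18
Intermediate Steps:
U = 1 (U = -2 + 3 = 1)
K(B, b) = -1 (K(B, b) = -1/3*3 = -1)
m(X, j) = 3/7 + X/7 + j/7 (m(X, j) = 2/7 + ((X + j) + 1)/7 = 2/7 + (1 + X + j)/7 = 2/7 + (1/7 + X/7 + j/7) = 3/7 + X/7 + j/7)
w(x) = -1
F = -92 (F = -2*((35 + 12) - 1) = -2*(47 - 1) = -2*46 = -92)
-43 + F*sqrt(0 + m(-2, 5)) = -43 - 92*sqrt(0 + (3/7 + (1/7)*(-2) + (1/7)*5)) = -43 - 92*sqrt(0 + (3/7 - 2/7 + 5/7)) = -43 - 92*sqrt(0 + 6/7) = -43 - 92*sqrt(42)/7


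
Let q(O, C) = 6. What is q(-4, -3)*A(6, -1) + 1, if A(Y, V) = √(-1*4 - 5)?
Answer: 1 + 18*I ≈ 1.0 + 18.0*I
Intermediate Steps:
A(Y, V) = 3*I (A(Y, V) = √(-4 - 5) = √(-9) = 3*I)
q(-4, -3)*A(6, -1) + 1 = 6*(3*I) + 1 = 18*I + 1 = 1 + 18*I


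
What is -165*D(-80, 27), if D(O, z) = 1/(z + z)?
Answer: -55/18 ≈ -3.0556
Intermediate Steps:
D(O, z) = 1/(2*z)
-165*D(-80, 27) = -165/(2*27) = -165*1/54 = -55/18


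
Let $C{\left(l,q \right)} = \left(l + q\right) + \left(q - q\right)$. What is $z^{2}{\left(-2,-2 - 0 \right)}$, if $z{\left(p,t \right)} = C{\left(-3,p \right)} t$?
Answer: $100$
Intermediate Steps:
$C{\left(l,q \right)} = l + q$ ($C{\left(l,q \right)} = \left(l + q\right) + 0 = l + q$)
$z{\left(p,t \right)} = t \left(-3 + p\right)$ ($z{\left(p,t \right)} = \left(-3 + p\right) t = t \left(-3 + p\right)$)
$z^{2}{\left(-2,-2 - 0 \right)} = \left(\left(-2 - 0\right) \left(-3 - 2\right)\right)^{2} = \left(\left(-2 + 0\right) \left(-5\right)\right)^{2} = \left(\left(-2\right) \left(-5\right)\right)^{2} = 10^{2} = 100$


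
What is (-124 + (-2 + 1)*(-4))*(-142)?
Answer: 17040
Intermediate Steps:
(-124 + (-2 + 1)*(-4))*(-142) = (-124 - 1*(-4))*(-142) = (-124 + 4)*(-142) = -120*(-142) = 17040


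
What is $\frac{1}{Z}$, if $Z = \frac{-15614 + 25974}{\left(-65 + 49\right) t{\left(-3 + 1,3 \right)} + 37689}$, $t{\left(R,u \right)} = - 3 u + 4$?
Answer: $\frac{37769}{10360} \approx 3.6457$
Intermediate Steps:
$t{\left(R,u \right)} = 4 - 3 u$
$Z = \frac{10360}{37769}$ ($Z = \frac{-15614 + 25974}{\left(-65 + 49\right) \left(4 - 9\right) + 37689} = \frac{10360}{- 16 \left(4 - 9\right) + 37689} = \frac{10360}{\left(-16\right) \left(-5\right) + 37689} = \frac{10360}{80 + 37689} = \frac{10360}{37769} \approx 0.2743$)
$\frac{1}{Z} = \frac{1}{\frac{10360}{37769}} = \frac{37769}{10360}$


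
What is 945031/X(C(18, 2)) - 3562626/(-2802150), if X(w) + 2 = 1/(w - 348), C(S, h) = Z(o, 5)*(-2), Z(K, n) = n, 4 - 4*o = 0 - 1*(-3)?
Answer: -52667995019881/111618975 ≈ -4.7186e+5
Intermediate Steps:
o = ¼ (o = 1 - (0 - 1*(-3))/4 = 1 - (0 + 3)/4 = 1 - ¼*3 = 1 - ¾ = ¼ ≈ 0.25000)
C(S, h) = -10 (C(S, h) = 5*(-2) = -10)
X(w) = -2 + 1/(-348 + w) (X(w) = -2 + 1/(w - 348) = -2 + 1/(-348 + w))
945031/X(C(18, 2)) - 3562626/(-2802150) = 945031/(((697 - 2*(-10))/(-348 - 10))) - 3562626/(-2802150) = 945031/(((697 + 20)/(-358))) - 3562626*(-1/2802150) = 945031/((-1/358*717)) + 593771/467025 = 945031/(-717/358) + 593771/467025 = 945031*(-358/717) + 593771/467025 = -338321098/717 + 593771/467025 = -52667995019881/111618975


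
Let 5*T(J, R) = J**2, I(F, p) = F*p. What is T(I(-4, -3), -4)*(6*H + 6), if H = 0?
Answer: 864/5 ≈ 172.80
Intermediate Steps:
T(J, R) = J**2/5
T(I(-4, -3), -4)*(6*H + 6) = ((-4*(-3))**2/5)*(6*0 + 6) = ((1/5)*12**2)*(0 + 6) = ((1/5)*144)*6 = (144/5)*6 = 864/5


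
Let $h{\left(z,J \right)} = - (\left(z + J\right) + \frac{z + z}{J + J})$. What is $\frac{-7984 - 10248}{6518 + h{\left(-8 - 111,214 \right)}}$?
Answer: $- \frac{3901648}{1374641} \approx -2.8383$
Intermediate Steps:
$h{\left(z,J \right)} = - J - z - \frac{z}{J}$ ($h{\left(z,J \right)} = - (\left(J + z\right) + \frac{2 z}{2 J}) = - (\left(J + z\right) + 2 z \frac{1}{2 J}) = - (\left(J + z\right) + \frac{z}{J}) = - (J + z + \frac{z}{J}) = - J - z - \frac{z}{J}$)
$\frac{-7984 - 10248}{6518 + h{\left(-8 - 111,214 \right)}} = \frac{-7984 - 10248}{6518 - \left(206 - 111 + \frac{-8 - 111}{214}\right)} = - \frac{18232}{6518 - \left(95 + \left(-8 - 111\right) \frac{1}{214}\right)} = - \frac{18232}{6518 - \left(95 - \frac{119}{214}\right)} = - \frac{18232}{6518 + \left(-214 + 119 + \frac{119}{214}\right)} = - \frac{18232}{6518 - \frac{20211}{214}} = - \frac{18232}{\frac{1374641}{214}} = \left(-18232\right) \frac{214}{1374641} = - \frac{3901648}{1374641}$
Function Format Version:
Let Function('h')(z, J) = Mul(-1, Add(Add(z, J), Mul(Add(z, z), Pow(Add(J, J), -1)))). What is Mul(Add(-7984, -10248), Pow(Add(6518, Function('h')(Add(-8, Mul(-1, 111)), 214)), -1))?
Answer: Rational(-3901648, 1374641) ≈ -2.8383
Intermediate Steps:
Function('h')(z, J) = Add(Mul(-1, J), Mul(-1, z), Mul(-1, z, Pow(J, -1))) (Function('h')(z, J) = Mul(-1, Add(Add(J, z), Mul(Mul(2, z), Pow(Mul(2, J), -1)))) = Mul(-1, Add(Add(J, z), Mul(Mul(2, z), Mul(Rational(1, 2), Pow(J, -1))))) = Mul(-1, Add(Add(J, z), Mul(z, Pow(J, -1)))) = Mul(-1, Add(J, z, Mul(z, Pow(J, -1)))) = Add(Mul(-1, J), Mul(-1, z), Mul(-1, z, Pow(J, -1))))
Mul(Add(-7984, -10248), Pow(Add(6518, Function('h')(Add(-8, Mul(-1, 111)), 214)), -1)) = Mul(Add(-7984, -10248), Pow(Add(6518, Add(Mul(-1, 214), Mul(-1, Add(-8, Mul(-1, 111))), Mul(-1, Add(-8, Mul(-1, 111)), Pow(214, -1)))), -1)) = Mul(-18232, Pow(Add(6518, Add(-214, Mul(-1, Add(-8, -111)), Mul(-1, Add(-8, -111), Rational(1, 214)))), -1)) = Mul(-18232, Pow(Add(6518, Add(-214, Mul(-1, -119), Mul(-1, -119, Rational(1, 214)))), -1)) = Mul(-18232, Pow(Add(6518, Add(-214, 119, Rational(119, 214))), -1)) = Mul(-18232, Pow(Add(6518, Rational(-20211, 214)), -1)) = Mul(-18232, Pow(Rational(1374641, 214), -1)) = Mul(-18232, Rational(214, 1374641)) = Rational(-3901648, 1374641)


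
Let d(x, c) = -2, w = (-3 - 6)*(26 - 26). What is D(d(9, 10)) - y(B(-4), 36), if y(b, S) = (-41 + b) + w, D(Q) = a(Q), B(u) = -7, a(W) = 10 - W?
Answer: 60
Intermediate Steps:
w = 0 (w = -9*0 = 0)
D(Q) = 10 - Q
y(b, S) = -41 + b (y(b, S) = (-41 + b) + 0 = -41 + b)
D(d(9, 10)) - y(B(-4), 36) = (10 - 1*(-2)) - (-41 - 7) = (10 + 2) - 1*(-48) = 12 + 48 = 60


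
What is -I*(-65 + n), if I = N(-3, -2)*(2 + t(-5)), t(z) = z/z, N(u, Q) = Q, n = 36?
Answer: -174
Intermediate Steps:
t(z) = 1
I = -6 (I = -2*(2 + 1) = -2*3 = -6)
-I*(-65 + n) = -(-6)*(-65 + 36) = -(-6)*(-29) = -1*174 = -174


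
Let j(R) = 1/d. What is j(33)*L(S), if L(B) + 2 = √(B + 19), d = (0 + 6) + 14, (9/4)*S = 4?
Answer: -⅒ + √187/60 ≈ 0.12791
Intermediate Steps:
S = 16/9 (S = (4/9)*4 = 16/9 ≈ 1.7778)
d = 20 (d = 6 + 14 = 20)
L(B) = -2 + √(19 + B) (L(B) = -2 + √(B + 19) = -2 + √(19 + B))
j(R) = 1/20
j(33)*L(S) = (-2 + √(19 + 16/9))/20 = (-2 + √(187/9))/20 = (-2 + √187/3)/20 = -⅒ + √187/60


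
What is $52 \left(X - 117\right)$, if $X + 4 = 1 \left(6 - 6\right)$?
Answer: $-6292$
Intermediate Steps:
$X = -4$ ($X = -4 + 1 \left(6 - 6\right) = -4 + 1 \cdot 0 = -4 + 0 = -4$)
$52 \left(X - 117\right) = 52 \left(-4 - 117\right) = 52 \left(-121\right) = -6292$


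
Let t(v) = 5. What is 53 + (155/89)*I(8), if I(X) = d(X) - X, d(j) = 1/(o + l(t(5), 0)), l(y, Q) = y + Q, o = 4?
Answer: 31448/801 ≈ 39.261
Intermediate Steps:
l(y, Q) = Q + y
d(j) = ⅑ (d(j) = 1/(4 + (0 + 5)) = 1/(4 + 5) = 1/9 = ⅑)
I(X) = ⅑ - X
53 + (155/89)*I(8) = 53 + (155/89)*(⅑ - 1*8) = 53 + (155*(1/89))*(⅑ - 8) = 53 + (155/89)*(-71/9) = 53 - 11005/801 = 31448/801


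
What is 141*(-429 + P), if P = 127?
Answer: -42582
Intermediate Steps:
141*(-429 + P) = 141*(-429 + 127) = 141*(-302) = -42582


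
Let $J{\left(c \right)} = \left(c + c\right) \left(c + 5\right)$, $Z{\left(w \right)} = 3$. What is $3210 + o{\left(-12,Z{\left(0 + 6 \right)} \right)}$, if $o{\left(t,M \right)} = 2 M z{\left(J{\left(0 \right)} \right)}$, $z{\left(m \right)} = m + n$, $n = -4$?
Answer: $3186$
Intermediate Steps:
$J{\left(c \right)} = 2 c \left(5 + c\right)$
$z{\left(m \right)} = -4 + m$ ($z{\left(m \right)} = m - 4 = -4 + m$)
$o{\left(t,M \right)} = - 8 M$ ($o{\left(t,M \right)} = 2 M \left(-4 + 2 \cdot 0 \left(5 + 0\right)\right) = 2 M \left(-4 + 2 \cdot 0 \cdot 5\right) = 2 M \left(-4 + 0\right) = 2 M \left(-4\right) = - 8 M$)
$3210 + o{\left(-12,Z{\left(0 + 6 \right)} \right)} = 3210 - 24 = 3186$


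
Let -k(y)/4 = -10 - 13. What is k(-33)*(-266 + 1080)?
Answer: 74888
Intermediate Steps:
k(y) = 92 (k(y) = -4*(-10 - 13) = -4*(-23) = 92)
k(-33)*(-266 + 1080) = 92*(-266 + 1080) = 92*814 = 74888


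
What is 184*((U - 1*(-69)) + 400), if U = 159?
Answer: 115552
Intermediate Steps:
184*((U - 1*(-69)) + 400) = 184*((159 - 1*(-69)) + 400) = 184*((159 + 69) + 400) = 184*(228 + 400) = 184*628 = 115552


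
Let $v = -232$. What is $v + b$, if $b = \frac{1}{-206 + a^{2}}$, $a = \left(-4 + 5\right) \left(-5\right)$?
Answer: $- \frac{41993}{181} \approx -232.01$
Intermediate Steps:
$a = -5$ ($a = 1 \left(-5\right) = -5$)
$b = - \frac{1}{181}$ ($b = \frac{1}{-206 + \left(-5\right)^{2}} = \frac{1}{-206 + 25} = \frac{1}{-181} = - \frac{1}{181} \approx -0.0055249$)
$v + b = -232 - \frac{1}{181} = - \frac{41993}{181}$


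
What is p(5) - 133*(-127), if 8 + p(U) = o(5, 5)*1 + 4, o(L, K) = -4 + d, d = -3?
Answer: 16880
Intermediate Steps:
o(L, K) = -7 (o(L, K) = -4 - 3 = -7)
p(U) = -11 (p(U) = -8 + (-7*1 + 4) = -8 + (-7 + 4) = -8 - 3 = -11)
p(5) - 133*(-127) = -11 - 133*(-127) = -11 + 16891 = 16880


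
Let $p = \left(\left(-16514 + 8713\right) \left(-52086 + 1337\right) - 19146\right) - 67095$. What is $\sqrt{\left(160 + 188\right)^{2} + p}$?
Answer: $2 \sqrt{98981953} \approx 19898.0$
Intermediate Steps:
$p = 395806708$ ($p = \left(\left(-7801\right) \left(-50749\right) - 19146\right) - 67095 = \left(395892949 - 19146\right) - 67095 = 395873803 - 67095 = 395806708$)
$\sqrt{\left(160 + 188\right)^{2} + p} = \sqrt{\left(160 + 188\right)^{2} + 395806708} = \sqrt{348^{2} + 395806708} = \sqrt{121104 + 395806708} = \sqrt{395927812} = 2 \sqrt{98981953}$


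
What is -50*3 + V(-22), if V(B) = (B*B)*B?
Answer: -10798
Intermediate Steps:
V(B) = B³ (V(B) = B²*B = B³)
-50*3 + V(-22) = -50*3 + (-22)³ = -150 - 10648 = -10798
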